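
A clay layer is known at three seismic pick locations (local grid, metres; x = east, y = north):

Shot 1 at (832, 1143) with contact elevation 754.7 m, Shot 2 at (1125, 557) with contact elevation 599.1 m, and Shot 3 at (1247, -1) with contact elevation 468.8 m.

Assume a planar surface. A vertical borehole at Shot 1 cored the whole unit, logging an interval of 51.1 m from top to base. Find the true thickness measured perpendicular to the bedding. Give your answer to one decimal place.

49.7 m

Let the plane be z = a·x + b·y + c.
Shot 2−Shot 1: 293a − 586b = −155.6;  Shot 3−Shot 1: 415a − 1144b = −285.9.
Solving gives a = −0.11379, b = 0.20863.
|∇z| = √(a²+b²) = 0.23765, so dip δ = arctan(0.23765) = 13.37°.
True thickness = vertical thickness × cos δ = 51.1 × cos 13.37° = 49.7 m.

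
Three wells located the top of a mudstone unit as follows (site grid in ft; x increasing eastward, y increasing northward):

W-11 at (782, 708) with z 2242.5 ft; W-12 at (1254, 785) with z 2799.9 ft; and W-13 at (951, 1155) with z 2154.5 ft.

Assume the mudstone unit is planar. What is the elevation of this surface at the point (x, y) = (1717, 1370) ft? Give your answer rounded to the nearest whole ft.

2997 ft

Let the plane be z = a·x + b·y + c.
W-12−W-11: 472a + 77b = 557.4;  W-13−W-11: 169a + 447b = −88.
Solving gives a = 1.29278, b = −0.68564.
Then c = 2242.5 − a·782 − b·708 = 1716.97.
At (1717, 1370): z = 2219.7 − 939.3 + 1716.97 = 2997.4 ft.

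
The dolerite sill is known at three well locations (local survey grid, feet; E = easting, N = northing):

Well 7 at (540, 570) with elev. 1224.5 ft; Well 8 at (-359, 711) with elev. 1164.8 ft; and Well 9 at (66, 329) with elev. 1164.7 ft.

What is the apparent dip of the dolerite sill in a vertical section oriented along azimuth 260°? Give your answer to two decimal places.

5.42°

Two edge vectors: Well 7→Well 8 = (-899, 141, -59.7), Well 7→Well 9 = (-474, -241, -59.8).
Normal n = (Well 7→Well 8) × (Well 7→Well 9) = (-22819.5, -25462.4, 283493).
So ∂z/∂E = −n_x/n_z = 0.08049 and ∂z/∂N = −n_y/n_z = 0.08982.
Unit vector along 260° is (sin 260°, cos 260°) = (-0.9848, -0.1736).
Slope in that direction = a·(-0.9848) + b·(-0.1736) = −0.09487.
Apparent dip = arctan|0.09487| = 5.42° (true dip is 6.9°, so apparent ≤ true as expected).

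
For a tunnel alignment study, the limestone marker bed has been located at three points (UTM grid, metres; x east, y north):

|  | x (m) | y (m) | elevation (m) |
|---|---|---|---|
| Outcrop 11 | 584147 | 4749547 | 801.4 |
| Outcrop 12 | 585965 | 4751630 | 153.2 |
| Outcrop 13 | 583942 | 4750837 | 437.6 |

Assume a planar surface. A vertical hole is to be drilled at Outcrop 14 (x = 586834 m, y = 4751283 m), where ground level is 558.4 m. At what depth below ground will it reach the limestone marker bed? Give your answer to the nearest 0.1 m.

Two edge vectors: Outcrop 11→Outcrop 12 = (1818, 2083, -648.2), Outcrop 11→Outcrop 13 = (-205, 1290, -363.8).
Normal n = (Outcrop 11→Outcrop 12) × (Outcrop 11→Outcrop 13) = (78382.6, 794269.4, 2772235).
So ∂z/∂x = −n_x/n_z = −0.028274154 and ∂z/∂y = −n_y/n_z = −0.286508683.
Intercept c from Outcrop 11: 801.4 + 16516.26 + 1360786.46 = 1378104.12.
At (586834, 4751283): z_contact = −16592.24 − 1361283.84 + 1378104.12 = 228.05 m.
Depth below ground = 558.4 − 228.05 = 330.4 m.

330.4 m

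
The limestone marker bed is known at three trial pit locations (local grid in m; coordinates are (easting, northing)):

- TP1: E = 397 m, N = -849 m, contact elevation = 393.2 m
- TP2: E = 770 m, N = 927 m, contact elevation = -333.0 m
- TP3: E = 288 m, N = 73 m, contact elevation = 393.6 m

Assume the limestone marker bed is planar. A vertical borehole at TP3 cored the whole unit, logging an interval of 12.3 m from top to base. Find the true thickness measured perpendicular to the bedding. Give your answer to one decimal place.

7.7 m

Two edge vectors: TP1→TP2 = (373, 1776, -726.2), TP1→TP3 = (-109, 922, 0.4).
Normal n = (TP1→TP2) × (TP1→TP3) = (670266.8, 79006.6, 537490).
So ∂z/∂E = −n_x/n_z = −1.24703 and ∂z/∂N = −n_y/n_z = −0.14699.
|∇z| = √(a²+b²) = 1.25566, so dip δ = arctan(1.25566) = 51.47°.
True thickness = vertical thickness × cos δ = 12.3 × cos 51.47° = 7.7 m.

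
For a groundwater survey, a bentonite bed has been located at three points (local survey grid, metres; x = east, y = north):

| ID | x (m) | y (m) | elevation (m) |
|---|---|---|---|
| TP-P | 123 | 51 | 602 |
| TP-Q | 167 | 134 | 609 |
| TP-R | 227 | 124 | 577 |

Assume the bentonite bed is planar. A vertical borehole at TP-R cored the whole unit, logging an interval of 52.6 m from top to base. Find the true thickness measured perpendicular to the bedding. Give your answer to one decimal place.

Let the plane be z = a·x + b·y + c.
TP-Q−TP-P: 44a + 83b = 7;  TP-R−TP-P: 104a + 73b = −25.
Solving gives a = −0.47712, b = 0.33727.
|∇z| = √(a²+b²) = 0.58429, so dip δ = arctan(0.58429) = 30.30°.
True thickness = vertical thickness × cos δ = 52.6 × cos 30.30° = 45.4 m.

45.4 m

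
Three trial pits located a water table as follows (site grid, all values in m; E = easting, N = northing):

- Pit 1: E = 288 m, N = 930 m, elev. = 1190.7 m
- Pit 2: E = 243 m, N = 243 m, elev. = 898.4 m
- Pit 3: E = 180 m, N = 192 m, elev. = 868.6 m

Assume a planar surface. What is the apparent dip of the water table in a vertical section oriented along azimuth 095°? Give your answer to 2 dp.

5.65°

Two edge vectors: Pit 1→Pit 2 = (-45, -687, -292.3), Pit 1→Pit 3 = (-108, -738, -322.1).
Normal n = (Pit 1→Pit 2) × (Pit 1→Pit 3) = (5565.3, 17073.9, -40986).
So ∂z/∂E = −n_x/n_z = 0.13579 and ∂z/∂N = −n_y/n_z = 0.41658.
Unit vector along 095° is (sin 95°, cos 95°) = (0.9962, -0.0872).
Slope in that direction = a·(0.9962) + b·(-0.0872) = 0.09896.
Apparent dip = arctan|0.09896| = 5.65° (true dip is 23.7°, so apparent ≤ true as expected).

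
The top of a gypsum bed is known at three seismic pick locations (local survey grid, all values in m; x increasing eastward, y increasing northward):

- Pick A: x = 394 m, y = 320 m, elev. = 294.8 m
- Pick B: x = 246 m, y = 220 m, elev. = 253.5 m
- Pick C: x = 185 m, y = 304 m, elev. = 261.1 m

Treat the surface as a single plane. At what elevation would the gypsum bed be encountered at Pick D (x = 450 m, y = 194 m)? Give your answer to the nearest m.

278 m

Let the plane be z = a·x + b·y + c.
Pick B−Pick A: −148a − 100b = −41.3;  Pick C−Pick A: −209a − 16b = −33.7.
Solving gives a = 0.14619, b = 0.19664.
Then c = 294.8 − a·394 − b·320 = 174.28.
At (450, 194): z = 65.8 + 38.1 + 174.28 = 278.2 m.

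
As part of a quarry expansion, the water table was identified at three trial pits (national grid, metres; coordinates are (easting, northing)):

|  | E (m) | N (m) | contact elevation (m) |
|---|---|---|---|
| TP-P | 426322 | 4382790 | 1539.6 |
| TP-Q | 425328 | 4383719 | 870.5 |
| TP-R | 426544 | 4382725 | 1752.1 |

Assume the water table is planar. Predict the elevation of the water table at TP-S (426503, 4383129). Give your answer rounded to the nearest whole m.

Let the plane be z = a·E + b·N + c.
TP-Q−TP-P: −994a + 929b = −669.1;  TP-R−TP-P: 222a − 65b = 212.5.
Solving gives a = 1.08679781, b = 0.44260175.
Then c = 1539.6 − a·426322 − b·4382790 = −2401616.72.
At (426503, 4383129): z = 463522.5 + 1939980.5 − 2401616.72 = 1886.4 m.

1886 m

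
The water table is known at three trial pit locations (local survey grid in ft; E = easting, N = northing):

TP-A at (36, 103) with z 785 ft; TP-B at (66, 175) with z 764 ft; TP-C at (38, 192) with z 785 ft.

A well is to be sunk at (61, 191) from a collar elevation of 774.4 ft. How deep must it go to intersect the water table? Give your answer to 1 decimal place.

Let the plane be z = a·E + b·N + c.
TP-B−TP-A: 30a + 72b = −21;  TP-C−TP-A: 2a + 89b = 0.
Solving gives a = −0.73990, b = 0.01663.
Then c = 785 − a·36 − b·103 = 809.92.
At (61, 191): z_contact = −45.13 + 3.18 + 809.92 = 767.97 ft.
Depth below ground = 774.4 − 767.97 = 6.4 ft.

6.4 ft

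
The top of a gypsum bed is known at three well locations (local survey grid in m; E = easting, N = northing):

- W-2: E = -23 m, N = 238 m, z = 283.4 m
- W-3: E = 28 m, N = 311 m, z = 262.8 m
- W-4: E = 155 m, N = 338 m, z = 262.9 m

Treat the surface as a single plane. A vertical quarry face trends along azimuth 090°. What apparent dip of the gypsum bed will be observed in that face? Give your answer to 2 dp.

4.08°

Two edge vectors: W-2→W-3 = (51, 73, -20.6), W-2→W-4 = (178, 100, -20.5).
Normal n = (W-2→W-3) × (W-2→W-4) = (563.5, -2621.3, -7894).
So ∂z/∂E = −n_x/n_z = 0.07138 and ∂z/∂N = −n_y/n_z = −0.33206.
Unit vector along 090° is (sin 90°, cos 90°) = (1.0000, 0.0000).
Slope in that direction = a·(1.0000) + b·(0.0000) = 0.07138.
Apparent dip = arctan|0.07138| = 4.08° (true dip is 18.8°, so apparent ≤ true as expected).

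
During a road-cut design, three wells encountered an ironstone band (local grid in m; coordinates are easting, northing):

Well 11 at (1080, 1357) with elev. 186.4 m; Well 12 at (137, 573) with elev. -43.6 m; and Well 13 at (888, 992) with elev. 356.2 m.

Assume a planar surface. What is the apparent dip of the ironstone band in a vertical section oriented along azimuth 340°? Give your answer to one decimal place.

54.0°

Let the plane be z = a·easting + b·northing + c.
Well 12−Well 11: −943a − 784b = −230;  Well 13−Well 11: −192a − 365b = 169.8.
Solving gives a = 1.12086, b = −1.05481.
Unit vector along 340° is (sin 340°, cos 340°) = (-0.3420, 0.9397).
Slope in that direction = a·(-0.3420) + b·(0.9397) = −1.37455.
Apparent dip = arctan|1.37455| = 54.0° (true dip is 57.0°, so apparent ≤ true as expected).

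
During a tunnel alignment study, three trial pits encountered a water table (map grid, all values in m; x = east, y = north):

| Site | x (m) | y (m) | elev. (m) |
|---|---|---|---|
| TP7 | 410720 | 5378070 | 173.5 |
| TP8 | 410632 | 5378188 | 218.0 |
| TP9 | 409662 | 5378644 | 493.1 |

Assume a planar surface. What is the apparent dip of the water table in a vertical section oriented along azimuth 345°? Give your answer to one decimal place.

16.1°

Let the plane be z = a·x + b·y + c.
TP8−TP7: −88a + 118b = 44.5;  TP9−TP7: −1058a + 574b = 319.6.
Solving gives a = −0.16372, b = 0.25502.
Unit vector along 345° is (sin 345°, cos 345°) = (-0.2588, 0.9659).
Slope in that direction = a·(-0.2588) + b·(0.9659) = 0.28871.
Apparent dip = arctan|0.28871| = 16.1° (true dip is 16.9°, so apparent ≤ true as expected).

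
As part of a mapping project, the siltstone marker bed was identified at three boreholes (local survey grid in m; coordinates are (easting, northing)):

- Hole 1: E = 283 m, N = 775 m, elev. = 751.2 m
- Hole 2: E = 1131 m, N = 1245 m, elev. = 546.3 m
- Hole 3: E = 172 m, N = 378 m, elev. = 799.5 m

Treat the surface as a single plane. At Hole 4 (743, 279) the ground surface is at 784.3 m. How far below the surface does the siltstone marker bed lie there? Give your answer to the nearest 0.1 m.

96.2 m

Let the plane be z = a·E + b·N + c.
Hole 2−Hole 1: 848a + 470b = −204.9;  Hole 3−Hole 1: −111a − 397b = 48.3.
Solving gives a = −0.206141, b = −0.064026.
Then c = 751.2 − a·283 − b·775 = 859.16.
At (743, 279): z_contact = −153.16 − 17.86 + 859.16 = 688.13 m.
Depth below ground = 784.3 − 688.13 = 96.2 m.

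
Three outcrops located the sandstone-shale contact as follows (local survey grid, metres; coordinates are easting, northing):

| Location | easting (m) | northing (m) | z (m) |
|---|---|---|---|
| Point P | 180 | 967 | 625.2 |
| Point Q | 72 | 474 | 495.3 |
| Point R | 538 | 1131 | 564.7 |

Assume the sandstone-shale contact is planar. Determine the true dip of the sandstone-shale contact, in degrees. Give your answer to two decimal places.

Let the plane be z = a·easting + b·northing + c.
Point Q−Point P: −108a − 493b = −129.9;  Point R−Point P: 358a + 164b = −60.5.
Solving gives a = −0.32201, b = 0.33403.
Gradient magnitude |∇z| = √(a² + b²) = √(0.10369 + 0.11158) = 0.46397.
True dip = arctan(0.46397) = 24.89°, dipping toward SE (azimuth ≈ 136°).

24.89°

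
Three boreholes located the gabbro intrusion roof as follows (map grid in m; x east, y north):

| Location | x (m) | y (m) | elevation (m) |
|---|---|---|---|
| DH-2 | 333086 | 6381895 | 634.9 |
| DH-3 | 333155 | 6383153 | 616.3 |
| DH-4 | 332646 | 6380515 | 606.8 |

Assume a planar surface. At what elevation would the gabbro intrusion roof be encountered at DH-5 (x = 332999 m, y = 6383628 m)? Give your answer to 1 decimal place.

585.0 m

Two edge vectors: DH-2→DH-3 = (69, 1258, -18.6), DH-2→DH-4 = (-440, -1380, -28.1).
Normal n = (DH-2→DH-3) × (DH-2→DH-4) = (-61017.8, 10122.9, 458300).
So ∂z/∂x = −n_x/n_z = 0.133139428 and ∂z/∂y = −n_y/n_z = −0.022087934.
Intercept c from DH-2: 634.9 − 44346.88 + 140962.87 = 97250.89.
At (332999, 6383628): z = 44335.3 − 141001.2 + 97250.89 = 585.0 m.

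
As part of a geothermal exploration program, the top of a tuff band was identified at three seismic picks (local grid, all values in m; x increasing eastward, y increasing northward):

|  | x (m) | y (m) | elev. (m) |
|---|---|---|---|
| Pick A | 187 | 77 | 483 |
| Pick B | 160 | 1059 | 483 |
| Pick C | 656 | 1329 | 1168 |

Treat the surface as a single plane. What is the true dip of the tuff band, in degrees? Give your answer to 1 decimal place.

Let the plane be z = a·x + b·y + c.
Pick B−Pick A: −27a + 982b = 0;  Pick C−Pick A: 469a + 1252b = 685.
Solving gives a = 1.36068, b = 0.03741.
Gradient magnitude |∇z| = √(a² + b²) = √(1.85146 + 0.00140) = 1.36120.
True dip = arctan(1.36120) = 53.7°, dipping toward W (azimuth ≈ 268°).

53.7°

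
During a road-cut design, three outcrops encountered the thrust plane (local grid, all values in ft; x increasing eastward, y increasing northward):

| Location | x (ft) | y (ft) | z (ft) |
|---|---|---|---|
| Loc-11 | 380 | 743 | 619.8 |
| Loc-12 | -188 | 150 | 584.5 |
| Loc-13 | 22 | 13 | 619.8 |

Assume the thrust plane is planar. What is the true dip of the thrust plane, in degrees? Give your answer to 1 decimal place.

Let the plane be z = a·x + b·y + c.
Loc-12−Loc-11: −568a − 593b = −35.3;  Loc-13−Loc-11: −358a − 730b = 0.
Solving gives a = 0.12735, b = −0.06245.
Gradient magnitude |∇z| = √(a² + b²) = √(0.01622 + 0.00390) = 0.14184.
True dip = arctan(0.14184) = 8.1°, dipping toward WNW (azimuth ≈ 296°).

8.1°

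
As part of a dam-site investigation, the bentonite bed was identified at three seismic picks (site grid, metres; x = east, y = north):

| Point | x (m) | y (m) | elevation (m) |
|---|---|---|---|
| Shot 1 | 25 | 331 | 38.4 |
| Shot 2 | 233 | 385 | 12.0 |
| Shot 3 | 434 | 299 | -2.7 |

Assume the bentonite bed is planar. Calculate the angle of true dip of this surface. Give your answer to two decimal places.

Let the plane be z = a·x + b·y + c.
Shot 2−Shot 1: 208a + 54b = −26.4;  Shot 3−Shot 1: 409a − 32b = −41.1.
Solving gives a = −0.10661, b = −0.07824.
Gradient magnitude |∇z| = √(a² + b²) = √(0.01137 + 0.00612) = 0.13224.
True dip = arctan(0.13224) = 7.53°, dipping toward NE (azimuth ≈ 054°).

7.53°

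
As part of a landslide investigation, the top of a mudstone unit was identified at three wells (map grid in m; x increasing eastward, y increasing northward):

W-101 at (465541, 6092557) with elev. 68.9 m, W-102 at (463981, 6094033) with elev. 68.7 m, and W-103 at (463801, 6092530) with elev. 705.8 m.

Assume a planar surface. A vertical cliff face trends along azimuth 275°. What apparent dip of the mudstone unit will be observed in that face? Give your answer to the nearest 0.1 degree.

18.0°

Let the plane be z = a·x + b·y + c.
W-102−W-101: −1560a + 1476b = −0.2;  W-103−W-101: −1740a − 27b = 636.9.
Solving gives a = −0.36013, b = −0.38076.
Unit vector along 275° is (sin 275°, cos 275°) = (-0.9962, 0.0872).
Slope in that direction = a·(-0.9962) + b·(0.0872) = 0.32557.
Apparent dip = arctan|0.32557| = 18.0° (true dip is 27.7°, so apparent ≤ true as expected).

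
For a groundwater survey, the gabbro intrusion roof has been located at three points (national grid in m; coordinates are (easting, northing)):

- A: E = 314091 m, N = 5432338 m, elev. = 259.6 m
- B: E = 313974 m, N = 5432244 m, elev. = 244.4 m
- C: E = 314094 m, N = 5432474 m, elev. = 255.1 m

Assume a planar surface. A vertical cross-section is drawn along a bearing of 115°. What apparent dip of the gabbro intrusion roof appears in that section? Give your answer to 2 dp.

Let the plane be z = a·E + b·N + c.
B−A: −117a − 94b = −15.2;  C−A: 3a + 136b = −4.5.
Solving gives a = 0.15932, b = −0.03660.
Unit vector along 115° is (sin 115°, cos 115°) = (0.9063, -0.4226).
Slope in that direction = a·(0.9063) + b·(-0.4226) = 0.15986.
Apparent dip = arctan|0.15986| = 9.08° (true dip is 9.3°, so apparent ≤ true as expected).

9.08°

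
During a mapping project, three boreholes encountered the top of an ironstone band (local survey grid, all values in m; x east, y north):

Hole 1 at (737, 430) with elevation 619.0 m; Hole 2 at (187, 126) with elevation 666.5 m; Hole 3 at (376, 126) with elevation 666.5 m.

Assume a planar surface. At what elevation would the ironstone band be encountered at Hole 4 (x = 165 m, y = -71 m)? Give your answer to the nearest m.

Two edge vectors: Hole 1→Hole 2 = (-550, -304, 47.5), Hole 1→Hole 3 = (-361, -304, 47.5).
Normal n = (Hole 1→Hole 2) × (Hole 1→Hole 3) = (0, 8977.5, 57456).
So ∂z/∂x = −n_x/n_z = 0.00000 and ∂z/∂y = −n_y/n_z = −0.15625.
Intercept c from Hole 1: 619 + 0.00 + 67.19 = 686.19.
At (165, -71): z = 0.0 + 11.1 + 686.19 = 697.3 m.

697 m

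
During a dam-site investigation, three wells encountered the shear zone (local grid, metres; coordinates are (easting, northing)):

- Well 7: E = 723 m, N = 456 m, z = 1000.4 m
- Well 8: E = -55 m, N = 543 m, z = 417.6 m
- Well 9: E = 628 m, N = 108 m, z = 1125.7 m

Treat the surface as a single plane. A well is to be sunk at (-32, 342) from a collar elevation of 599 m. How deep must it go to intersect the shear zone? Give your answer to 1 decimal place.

Two edge vectors: Well 7→Well 8 = (-778, 87, -582.8), Well 7→Well 9 = (-95, -348, 125.3).
Normal n = (Well 7→Well 8) × (Well 7→Well 9) = (-191913.3, 152849.4, 279009).
So ∂z/∂E = −n_x/n_z = 0.68784 and ∂z/∂N = −n_y/n_z = −0.54783.
Intercept c from Well 7: 1000.4 − 497.31 + 249.81 = 752.90.
At (-32, 342): z_contact = −22.01 − 187.36 + 752.90 = 543.53 m.
Depth below ground = 599 − 543.53 = 55.5 m.

55.5 m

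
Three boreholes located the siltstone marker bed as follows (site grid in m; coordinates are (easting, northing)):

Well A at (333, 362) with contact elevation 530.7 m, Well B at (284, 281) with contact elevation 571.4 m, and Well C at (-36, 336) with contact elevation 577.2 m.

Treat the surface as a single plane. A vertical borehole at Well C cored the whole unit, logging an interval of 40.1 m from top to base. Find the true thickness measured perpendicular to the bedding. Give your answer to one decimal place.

36.5 m

Two edge vectors: Well A→Well B = (-49, -81, 40.7), Well A→Well C = (-369, -26, 46.5).
Normal n = (Well A→Well B) × (Well A→Well C) = (-2708.3, -12739.8, -28615).
So ∂z/∂E = −n_x/n_z = −0.09465 and ∂z/∂N = −n_y/n_z = −0.44521.
|∇z| = √(a²+b²) = 0.45516, so dip δ = arctan(0.45516) = 24.47°.
True thickness = vertical thickness × cos δ = 40.1 × cos 24.47° = 36.5 m.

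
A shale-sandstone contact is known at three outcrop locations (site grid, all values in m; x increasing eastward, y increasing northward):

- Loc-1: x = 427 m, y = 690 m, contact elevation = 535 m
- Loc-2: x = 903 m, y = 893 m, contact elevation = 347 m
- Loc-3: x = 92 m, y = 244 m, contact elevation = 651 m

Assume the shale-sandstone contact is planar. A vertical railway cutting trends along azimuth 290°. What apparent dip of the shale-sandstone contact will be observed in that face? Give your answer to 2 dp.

22.35°

Let the plane be z = a·x + b·y + c.
Loc-2−Loc-1: 476a + 203b = −188;  Loc-3−Loc-1: −335a − 446b = 116.
Solving gives a = −0.41791, b = 0.05381.
Unit vector along 290° is (sin 290°, cos 290°) = (-0.9397, 0.3420).
Slope in that direction = a·(-0.9397) + b·(0.3420) = 0.41111.
Apparent dip = arctan|0.41111| = 22.35° (true dip is 22.8°, so apparent ≤ true as expected).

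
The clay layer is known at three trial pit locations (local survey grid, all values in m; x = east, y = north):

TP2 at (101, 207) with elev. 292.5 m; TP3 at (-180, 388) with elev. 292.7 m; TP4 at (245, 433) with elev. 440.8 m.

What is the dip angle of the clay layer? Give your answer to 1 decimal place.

Let the plane be z = a·x + b·y + c.
TP3−TP2: −281a + 181b = 0.2;  TP4−TP2: 144a + 226b = 148.3.
Solving gives a = 0.29917, b = 0.46557.
Gradient magnitude |∇z| = √(a² + b²) = √(0.08951 + 0.21676) = 0.55341.
True dip = arctan(0.55341) = 29.0°, dipping toward SSW (azimuth ≈ 213°).

29.0°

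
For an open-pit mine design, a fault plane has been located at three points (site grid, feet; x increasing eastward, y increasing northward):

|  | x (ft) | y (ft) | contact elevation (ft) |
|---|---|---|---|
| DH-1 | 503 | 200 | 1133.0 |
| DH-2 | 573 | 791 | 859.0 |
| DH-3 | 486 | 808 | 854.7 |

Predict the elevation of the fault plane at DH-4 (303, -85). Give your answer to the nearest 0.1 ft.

1271.8 ft

Two edge vectors: DH-1→DH-2 = (70, 591, -274), DH-1→DH-3 = (-17, 608, -278.3).
Normal n = (DH-1→DH-2) × (DH-1→DH-3) = (2116.7, 24139, 52607).
So ∂z/∂x = −n_x/n_z = −0.04024 and ∂z/∂y = −n_y/n_z = −0.45886.
Intercept c from DH-1: 1133 + 20.24 + 91.77 = 1245.01.
At (303, -85): z = −12.2 + 39.0 + 1245.01 = 1271.8 ft.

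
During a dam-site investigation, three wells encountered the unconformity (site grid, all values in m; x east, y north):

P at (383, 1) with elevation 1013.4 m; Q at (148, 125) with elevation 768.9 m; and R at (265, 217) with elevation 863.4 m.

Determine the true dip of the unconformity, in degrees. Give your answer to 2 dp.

Two edge vectors: P→Q = (-235, 124, -244.5), P→R = (-118, 216, -150).
Normal n = (P→Q) × (P→R) = (34212, -6399, -36128).
So ∂z/∂x = −n_x/n_z = 0.94697 and ∂z/∂y = −n_y/n_z = −0.17712.
Gradient magnitude |∇z| = √(a² + b²) = √(0.89675 + 0.03137) = 0.96339.
True dip = arctan(0.96339) = 43.93°, dipping toward W (azimuth ≈ 281°).

43.93°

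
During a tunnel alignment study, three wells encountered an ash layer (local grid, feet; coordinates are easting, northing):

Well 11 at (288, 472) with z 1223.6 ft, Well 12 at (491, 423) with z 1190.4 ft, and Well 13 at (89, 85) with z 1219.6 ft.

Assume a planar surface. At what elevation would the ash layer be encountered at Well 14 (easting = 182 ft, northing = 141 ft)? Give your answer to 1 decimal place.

1211.0 ft

Two edge vectors: Well 11→Well 12 = (203, -49, -33.2), Well 11→Well 13 = (-199, -387, -4).
Normal n = (Well 11→Well 12) × (Well 11→Well 13) = (-12652.4, 7418.8, -88312).
So ∂z/∂easting = −n_x/n_z = −0.14327 and ∂z/∂northing = −n_y/n_z = 0.08401.
Intercept c from Well 11: 1223.6 + 41.26 − 39.65 = 1225.21.
At (182, 141): z = −26.1 + 11.8 + 1225.21 = 1211.0 ft.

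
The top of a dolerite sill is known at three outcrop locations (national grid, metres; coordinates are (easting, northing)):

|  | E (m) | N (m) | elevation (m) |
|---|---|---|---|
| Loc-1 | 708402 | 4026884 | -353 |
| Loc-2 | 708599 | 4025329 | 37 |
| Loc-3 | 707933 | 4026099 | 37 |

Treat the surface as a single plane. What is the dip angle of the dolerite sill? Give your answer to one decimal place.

Let the plane be z = a·E + b·N + c.
Loc-2−Loc-1: 197a − 1555b = 390;  Loc-3−Loc-1: −469a − 785b = 390.
Solving gives a = −0.33973, b = −0.29384.
Gradient magnitude |∇z| = √(a² + b²) = √(0.11542 + 0.08634) = 0.44918.
True dip = arctan(0.44918) = 24.2°, dipping toward NE (azimuth ≈ 049°).

24.2°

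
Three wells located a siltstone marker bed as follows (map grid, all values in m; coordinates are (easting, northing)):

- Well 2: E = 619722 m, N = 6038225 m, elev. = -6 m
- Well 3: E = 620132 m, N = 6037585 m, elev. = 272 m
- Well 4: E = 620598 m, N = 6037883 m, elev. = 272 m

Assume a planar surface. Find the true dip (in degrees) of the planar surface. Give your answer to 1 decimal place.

Let the plane be z = a·E + b·N + c.
Well 3−Well 2: 410a − 640b = 278;  Well 4−Well 2: 876a − 342b = 278.
Solving gives a = 0.19705, b = −0.30814.
Gradient magnitude |∇z| = √(a² + b²) = √(0.03883 + 0.09495) = 0.36576.
True dip = arctan(0.36576) = 20.1°, dipping toward NNW (azimuth ≈ 327°).

20.1°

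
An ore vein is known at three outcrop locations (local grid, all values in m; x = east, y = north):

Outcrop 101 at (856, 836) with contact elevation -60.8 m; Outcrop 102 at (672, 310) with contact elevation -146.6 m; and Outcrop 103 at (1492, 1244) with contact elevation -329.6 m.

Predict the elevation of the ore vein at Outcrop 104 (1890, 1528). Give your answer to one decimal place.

-486.3 m

Two edge vectors: Outcrop 101→Outcrop 102 = (-184, -526, -85.8), Outcrop 101→Outcrop 103 = (636, 408, -268.8).
Normal n = (Outcrop 101→Outcrop 102) × (Outcrop 101→Outcrop 103) = (176395.2, -104028, 259464).
So ∂z/∂x = −n_x/n_z = −0.679845 and ∂z/∂y = −n_y/n_z = 0.400934.
Intercept c from Outcrop 101: -60.8 + 581.95 − 335.18 = 185.97.
At (1890, 1528): z = −1284.9 + 612.6 + 185.97 = -486.3 m.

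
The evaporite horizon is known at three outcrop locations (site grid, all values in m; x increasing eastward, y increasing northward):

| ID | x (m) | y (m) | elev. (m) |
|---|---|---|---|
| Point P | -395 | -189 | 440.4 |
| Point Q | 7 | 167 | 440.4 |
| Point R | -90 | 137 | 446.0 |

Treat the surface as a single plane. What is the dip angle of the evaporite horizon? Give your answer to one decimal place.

7.6°

Let the plane be z = a·x + b·y + c.
Point Q−Point P: 402a + 356b = 0;  Point R−Point P: 305a + 326b = 5.6.
Solving gives a = −0.08871, b = 0.10018.
Gradient magnitude |∇z| = √(a² + b²) = √(0.00787 + 0.01004) = 0.13381.
True dip = arctan(0.13381) = 7.6°, dipping toward SE (azimuth ≈ 138°).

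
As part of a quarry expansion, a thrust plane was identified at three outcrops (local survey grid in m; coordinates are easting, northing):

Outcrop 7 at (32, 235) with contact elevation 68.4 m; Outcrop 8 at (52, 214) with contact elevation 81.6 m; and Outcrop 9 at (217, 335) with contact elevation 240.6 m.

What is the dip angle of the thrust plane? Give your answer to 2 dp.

Two edge vectors: Outcrop 7→Outcrop 8 = (20, -21, 13.2), Outcrop 7→Outcrop 9 = (185, 100, 172.2).
Normal n = (Outcrop 7→Outcrop 8) × (Outcrop 7→Outcrop 9) = (-4936.2, -1002, 5885).
So ∂z/∂easting = −n_x/n_z = 0.83878 and ∂z/∂northing = −n_y/n_z = 0.17026.
Gradient magnitude |∇z| = √(a² + b²) = √(0.70355 + 0.02899) = 0.85588.
True dip = arctan(0.85588) = 40.56°, dipping toward WSW (azimuth ≈ 259°).

40.56°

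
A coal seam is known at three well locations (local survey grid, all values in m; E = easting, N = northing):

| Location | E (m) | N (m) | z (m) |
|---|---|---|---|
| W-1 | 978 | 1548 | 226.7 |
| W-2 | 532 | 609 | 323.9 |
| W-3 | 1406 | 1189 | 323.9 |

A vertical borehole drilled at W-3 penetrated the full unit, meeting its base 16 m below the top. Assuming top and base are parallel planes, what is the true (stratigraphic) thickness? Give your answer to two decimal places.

15.74 m

Let the plane be z = a·E + b·N + c.
W-2−W-1: −446a − 939b = 97.2;  W-3−W-1: 428a − 359b = 97.2.
Solving gives a = 0.10031, b = −0.15116.
|∇z| = √(a²+b²) = 0.18142, so dip δ = arctan(0.18142) = 10.28°.
True thickness = vertical thickness × cos δ = 16 × cos 10.28° = 15.74 m.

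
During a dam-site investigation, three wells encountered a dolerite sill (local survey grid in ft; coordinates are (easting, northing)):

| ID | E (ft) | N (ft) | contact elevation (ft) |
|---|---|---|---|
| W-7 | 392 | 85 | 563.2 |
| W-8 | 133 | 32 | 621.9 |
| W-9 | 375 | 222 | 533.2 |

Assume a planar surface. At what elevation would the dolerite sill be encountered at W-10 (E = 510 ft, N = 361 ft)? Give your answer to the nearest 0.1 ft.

Let the plane be z = a·E + b·N + c.
W-8−W-7: −259a − 53b = 58.7;  W-9−W-7: −17a + 137b = −30.
Solving gives a = −0.17733, b = −0.24098.
Then c = 563.2 − a·392 − b·85 = 653.20.
At (510, 361): z = −90.4 − 87.0 + 653.20 = 475.8 ft.

475.8 ft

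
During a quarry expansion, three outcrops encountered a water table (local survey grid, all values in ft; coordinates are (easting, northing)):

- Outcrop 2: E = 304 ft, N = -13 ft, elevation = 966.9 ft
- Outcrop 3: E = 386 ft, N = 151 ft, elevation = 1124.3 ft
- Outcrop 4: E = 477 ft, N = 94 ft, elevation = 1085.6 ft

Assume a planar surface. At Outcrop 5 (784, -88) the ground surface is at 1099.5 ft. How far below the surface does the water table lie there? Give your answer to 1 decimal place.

Let the plane be z = a·E + b·N + c.
Outcrop 3−Outcrop 2: 82a + 164b = 157.4;  Outcrop 4−Outcrop 2: 173a + 107b = 118.7.
Solving gives a = 0.13394, b = 0.89278.
Then c = 966.9 − a·304 − b·-13 = 937.79.
At (784, -88): z_contact = 105.01 − 78.57 + 937.79 = 964.23 ft.
Depth below ground = 1099.5 − 964.23 = 135.3 ft.

135.3 ft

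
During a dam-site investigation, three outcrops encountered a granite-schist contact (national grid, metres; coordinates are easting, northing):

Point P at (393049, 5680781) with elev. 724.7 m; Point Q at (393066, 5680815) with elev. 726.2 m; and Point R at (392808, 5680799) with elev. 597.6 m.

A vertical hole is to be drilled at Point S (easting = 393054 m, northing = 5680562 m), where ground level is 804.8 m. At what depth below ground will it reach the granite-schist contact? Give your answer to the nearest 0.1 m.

31.2 m

Two edge vectors: Point P→Point Q = (17, 34, 1.5), Point P→Point R = (-241, 18, -127.1).
Normal n = (Point P→Point Q) × (Point P→Point R) = (-4348.4, 1799.2, 8500).
So ∂z/∂easting = −n_x/n_z = 0.511576471 and ∂z/∂northing = −n_y/n_z = −0.211670588.
Intercept c from Point P: 724.7 − 201074.62 + 1202454.26 = 1002104.34.
At (393054, 5680562): z_contact = 201077.18 − 1202407.90 + 1002104.34 = 773.61 m.
Depth below ground = 804.8 − 773.61 = 31.2 m.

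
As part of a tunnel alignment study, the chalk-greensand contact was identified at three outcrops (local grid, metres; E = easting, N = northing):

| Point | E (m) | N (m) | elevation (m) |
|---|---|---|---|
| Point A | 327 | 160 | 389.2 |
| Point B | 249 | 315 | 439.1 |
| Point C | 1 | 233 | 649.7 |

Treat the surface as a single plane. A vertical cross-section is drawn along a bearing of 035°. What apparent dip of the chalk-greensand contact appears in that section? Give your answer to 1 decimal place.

Two edge vectors: Point A→Point B = (-78, 155, 49.9), Point A→Point C = (-326, 73, 260.5).
Normal n = (Point A→Point B) × (Point A→Point C) = (36734.8, 4051.6, 44836).
So ∂z/∂E = −n_x/n_z = −0.81931 and ∂z/∂N = −n_y/n_z = −0.09036.
Unit vector along 035° is (sin 35°, cos 35°) = (0.5736, 0.8192).
Slope in that direction = a·(0.5736) + b·(0.8192) = −0.54396.
Apparent dip = arctan|0.54396| = 28.5° (true dip is 39.5°, so apparent ≤ true as expected).

28.5°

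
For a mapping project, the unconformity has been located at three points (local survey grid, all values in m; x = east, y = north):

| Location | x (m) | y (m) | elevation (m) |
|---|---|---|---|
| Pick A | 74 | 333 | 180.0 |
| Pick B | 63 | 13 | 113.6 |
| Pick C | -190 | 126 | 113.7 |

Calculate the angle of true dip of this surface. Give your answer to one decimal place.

Two edge vectors: Pick A→Pick B = (-11, -320, -66.4), Pick A→Pick C = (-264, -207, -66.3).
Normal n = (Pick A→Pick B) × (Pick A→Pick C) = (7471.2, 16800.3, -82203).
So ∂z/∂x = −n_x/n_z = 0.09089 and ∂z/∂y = −n_y/n_z = 0.20438.
Gradient magnitude |∇z| = √(a² + b²) = √(0.00826 + 0.04177) = 0.22367.
True dip = arctan(0.22367) = 12.6°, dipping toward SSW (azimuth ≈ 204°).

12.6°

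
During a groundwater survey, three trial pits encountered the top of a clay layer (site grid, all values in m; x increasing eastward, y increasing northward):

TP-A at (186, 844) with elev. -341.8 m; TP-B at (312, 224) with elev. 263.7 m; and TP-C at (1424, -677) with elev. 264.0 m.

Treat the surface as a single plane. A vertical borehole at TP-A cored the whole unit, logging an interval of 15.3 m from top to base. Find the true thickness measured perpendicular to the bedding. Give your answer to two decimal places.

8.47 m

Let the plane be z = a·x + b·y + c.
TP-B−TP-A: 126a − 620b = 605.5;  TP-C−TP-A: 1238a − 1521b = 605.8.
Solving gives a = −0.94696, b = −1.16906.
|∇z| = √(a²+b²) = 1.50447, so dip δ = arctan(1.50447) = 56.39°.
True thickness = vertical thickness × cos δ = 15.3 × cos 56.39° = 8.47 m.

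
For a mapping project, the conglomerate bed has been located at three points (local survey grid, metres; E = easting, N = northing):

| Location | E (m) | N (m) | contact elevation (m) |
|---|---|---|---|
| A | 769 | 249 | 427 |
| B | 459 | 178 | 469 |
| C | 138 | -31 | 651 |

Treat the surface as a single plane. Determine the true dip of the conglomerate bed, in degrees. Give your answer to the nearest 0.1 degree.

Two edge vectors: A→B = (-310, -71, 42), A→C = (-631, -280, 224).
Normal n = (A→B) × (A→C) = (-4144, 42938, 41999).
So ∂z/∂E = −n_x/n_z = 0.09867 and ∂z/∂N = −n_y/n_z = −1.02236.
Gradient magnitude |∇z| = √(a² + b²) = √(0.00974 + 1.04522) = 1.02711.
True dip = arctan(1.02711) = 45.8°, dipping toward N (azimuth ≈ 354°).

45.8°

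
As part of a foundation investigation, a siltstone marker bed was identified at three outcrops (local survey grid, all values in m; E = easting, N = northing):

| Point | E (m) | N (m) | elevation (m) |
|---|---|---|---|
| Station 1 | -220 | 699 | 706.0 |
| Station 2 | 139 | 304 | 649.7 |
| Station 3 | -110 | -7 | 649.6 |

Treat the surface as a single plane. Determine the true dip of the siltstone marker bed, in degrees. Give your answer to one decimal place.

6.1°

Let the plane be z = a·E + b·N + c.
Station 2−Station 1: 359a − 395b = −56.3;  Station 3−Station 1: 110a − 706b = −56.4.
Solving gives a = −0.08319, b = 0.06693.
Gradient magnitude |∇z| = √(a² + b²) = √(0.00692 + 0.00448) = 0.10677.
True dip = arctan(0.10677) = 6.1°, dipping toward SE (azimuth ≈ 129°).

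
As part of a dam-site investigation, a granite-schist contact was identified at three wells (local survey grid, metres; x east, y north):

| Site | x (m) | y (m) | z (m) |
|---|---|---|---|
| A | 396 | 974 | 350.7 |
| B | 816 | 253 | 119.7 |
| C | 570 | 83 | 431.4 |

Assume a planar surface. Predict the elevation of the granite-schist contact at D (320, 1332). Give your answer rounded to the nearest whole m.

Two edge vectors: A→B = (420, -721, -231), A→C = (174, -891, 80.7).
Normal n = (A→B) × (A→C) = (-264005.7, -74088, -248766).
So ∂z/∂x = −n_x/n_z = −1.06126 and ∂z/∂y = −n_y/n_z = −0.29782.
Intercept c from A: 350.7 + 420.26 + 290.08 = 1061.04.
At (320, 1332): z = −339.6 − 396.7 + 1061.04 = 324.7 m.

325 m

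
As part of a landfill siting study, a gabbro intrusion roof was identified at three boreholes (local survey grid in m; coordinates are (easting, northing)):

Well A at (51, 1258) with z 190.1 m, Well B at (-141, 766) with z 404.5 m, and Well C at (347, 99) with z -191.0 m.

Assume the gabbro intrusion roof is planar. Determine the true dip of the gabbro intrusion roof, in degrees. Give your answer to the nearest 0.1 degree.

Two edge vectors: Well A→Well B = (-192, -492, 214.4), Well A→Well C = (296, -1159, -381.1).
Normal n = (Well A→Well B) × (Well A→Well C) = (435990.8, -9708.8, 368160).
So ∂z/∂E = −n_x/n_z = −1.18424 and ∂z/∂N = −n_y/n_z = 0.02637.
Gradient magnitude |∇z| = √(a² + b²) = √(1.40243 + 0.00070) = 1.18454.
True dip = arctan(1.18454) = 49.8°, dipping toward E (azimuth ≈ 091°).

49.8°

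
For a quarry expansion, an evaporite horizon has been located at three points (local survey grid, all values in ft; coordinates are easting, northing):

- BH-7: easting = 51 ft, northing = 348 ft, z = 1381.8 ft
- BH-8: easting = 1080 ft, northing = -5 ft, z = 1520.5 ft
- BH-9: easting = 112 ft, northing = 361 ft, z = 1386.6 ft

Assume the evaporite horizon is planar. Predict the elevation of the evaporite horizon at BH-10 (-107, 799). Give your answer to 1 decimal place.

1320.5 ft

Two edge vectors: BH-7→BH-8 = (1029, -353, 138.7), BH-7→BH-9 = (61, 13, 4.8).
Normal n = (BH-7→BH-8) × (BH-7→BH-9) = (-3497.5, 3521.5, 34910).
So ∂z/∂easting = −n_x/n_z = 0.100186 and ∂z/∂northing = −n_y/n_z = −0.100874.
Intercept c from BH-7: 1381.8 − 5.11 + 35.10 = 1411.79.
At (-107, 799): z = −10.7 − 80.6 + 1411.79 = 1320.5 ft.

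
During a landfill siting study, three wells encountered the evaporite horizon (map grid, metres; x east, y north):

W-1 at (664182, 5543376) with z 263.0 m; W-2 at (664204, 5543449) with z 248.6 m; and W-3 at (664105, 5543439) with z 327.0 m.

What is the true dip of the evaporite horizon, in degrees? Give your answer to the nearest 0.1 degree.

Two edge vectors: W-1→W-2 = (22, 73, -14.4), W-1→W-3 = (-77, 63, 64).
Normal n = (W-1→W-2) × (W-1→W-3) = (5579.2, -299.2, 7007).
So ∂z/∂x = −n_x/n_z = −0.79623 and ∂z/∂y = −n_y/n_z = 0.04270.
Gradient magnitude |∇z| = √(a² + b²) = √(0.63399 + 0.00182) = 0.79738.
True dip = arctan(0.79738) = 38.6°, dipping toward E (azimuth ≈ 093°).

38.6°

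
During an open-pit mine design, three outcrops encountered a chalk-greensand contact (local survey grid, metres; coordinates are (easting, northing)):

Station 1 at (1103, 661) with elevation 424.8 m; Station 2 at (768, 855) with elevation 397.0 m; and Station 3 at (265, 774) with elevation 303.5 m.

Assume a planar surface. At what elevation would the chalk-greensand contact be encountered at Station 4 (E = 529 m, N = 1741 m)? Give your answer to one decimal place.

481.1 m

Let the plane be z = a·E + b·N + c.
Station 2−Station 1: −335a + 194b = −27.8;  Station 3−Station 1: −838a + 113b = −121.3.
Solving gives a = 0.163497, b = 0.139028.
Then c = 424.8 − a·1103 − b·661 = 152.57.
At (529, 1741): z = 86.5 + 242.0 + 152.57 = 481.1 m.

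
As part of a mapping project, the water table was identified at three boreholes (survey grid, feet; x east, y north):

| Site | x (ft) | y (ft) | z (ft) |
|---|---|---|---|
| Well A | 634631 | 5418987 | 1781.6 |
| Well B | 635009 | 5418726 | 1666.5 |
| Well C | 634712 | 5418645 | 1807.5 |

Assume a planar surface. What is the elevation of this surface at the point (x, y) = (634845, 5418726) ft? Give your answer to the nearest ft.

Let the plane be z = a·x + b·y + c.
Well B−Well A: 378a − 261b = −115.1;  Well C−Well A: 81a − 342b = 25.9.
Solving gives a = −0.42654182, b = −0.17675406.
Then c = 1781.6 − a·634631 − b·5418987 = 1230306.20.
At (634845, 5418726): z = −270787.9 − 957781.8 + 1230306.20 = 1736.5 ft.

1736 ft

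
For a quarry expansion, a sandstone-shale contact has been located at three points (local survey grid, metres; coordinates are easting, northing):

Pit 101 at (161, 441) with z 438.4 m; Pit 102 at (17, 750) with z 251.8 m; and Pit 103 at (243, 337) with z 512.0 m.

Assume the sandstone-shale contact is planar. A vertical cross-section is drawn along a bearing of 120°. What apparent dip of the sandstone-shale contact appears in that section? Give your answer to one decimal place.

Let the plane be z = a·easting + b·northing + c.
Pit 102−Pit 101: −144a + 309b = −186.6;  Pit 103−Pit 101: 82a − 104b = 73.6.
Solving gives a = 0.32195, b = −0.45385.
Unit vector along 120° is (sin 120°, cos 120°) = (0.8660, -0.5000).
Slope in that direction = a·(0.8660) + b·(-0.5000) = 0.50574.
Apparent dip = arctan|0.50574| = 26.8° (true dip is 29.1°, so apparent ≤ true as expected).

26.8°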